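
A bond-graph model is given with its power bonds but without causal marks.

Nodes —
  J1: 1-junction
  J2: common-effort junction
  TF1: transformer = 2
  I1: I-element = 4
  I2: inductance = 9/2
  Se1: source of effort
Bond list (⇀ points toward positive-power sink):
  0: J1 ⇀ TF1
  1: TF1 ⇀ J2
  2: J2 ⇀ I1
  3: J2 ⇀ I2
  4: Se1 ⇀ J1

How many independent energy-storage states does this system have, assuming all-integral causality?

2  (I1, I2 all integral)

b4 stroke→J1  (source Se1 imposes e)
b0 stroke→TF1  (only one flow-in slot at J1)
b1 stroke→J2  (TF TF1: opposite of bond 0)
b2 stroke→I1  (0-jn J2 has e-setter on 1)
b3 stroke→I2  (common-e at J2 fixed by 1)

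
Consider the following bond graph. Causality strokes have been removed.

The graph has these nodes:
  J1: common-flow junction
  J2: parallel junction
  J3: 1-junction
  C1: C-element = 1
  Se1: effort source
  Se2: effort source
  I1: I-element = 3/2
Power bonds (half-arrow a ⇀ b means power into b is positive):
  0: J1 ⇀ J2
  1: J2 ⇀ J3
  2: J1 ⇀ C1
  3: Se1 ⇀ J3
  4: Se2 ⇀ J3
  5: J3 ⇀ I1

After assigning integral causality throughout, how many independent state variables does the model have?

β3 stroke→J3  (Se1: effort source, stroke at far end)
β4 stroke→J3  (Se2 (Se) sets effort on bond)
β2 stroke→J1  (C1 outputs effort q/C1)
β0 stroke→J2  (J1 needs exactly one f-in)
β1 stroke→J3  (common-e at J2 fixed by 0)
β5 stroke→I1  (closing 1-jn rule on J3)

2  (C1, I1 all integral)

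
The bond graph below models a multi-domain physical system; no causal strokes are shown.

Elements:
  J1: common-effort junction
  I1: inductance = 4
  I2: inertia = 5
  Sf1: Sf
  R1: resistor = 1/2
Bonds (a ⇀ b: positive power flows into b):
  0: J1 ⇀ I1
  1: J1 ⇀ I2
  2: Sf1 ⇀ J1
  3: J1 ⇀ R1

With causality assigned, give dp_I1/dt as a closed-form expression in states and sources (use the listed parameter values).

dp_I1/dt = F_Sf1/2 - p_I1/8 - p_I2/10

β2 →Sf1  (Sf1: flow source, stroke at near end)
β0 →I1  (prefer integral on I1)
β1 →I2  (I2 outputs flow p/I2)
β3 →J1  (J1: last free bond brings effort in)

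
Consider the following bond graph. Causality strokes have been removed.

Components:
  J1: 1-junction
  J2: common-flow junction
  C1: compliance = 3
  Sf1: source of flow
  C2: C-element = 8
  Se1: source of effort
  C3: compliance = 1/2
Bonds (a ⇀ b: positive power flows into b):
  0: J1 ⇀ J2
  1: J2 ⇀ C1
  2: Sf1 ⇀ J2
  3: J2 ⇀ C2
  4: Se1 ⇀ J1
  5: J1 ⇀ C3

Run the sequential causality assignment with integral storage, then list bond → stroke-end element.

β2 |Sf1  (Sf1 fixes flow; stroke at Sf1)
β4 |J1  (source Se1 imposes e)
β0 |J2  (common-f at J2 fixed by 2)
β1 |J2  (common-f at J2 fixed by 2)
β3 |J2  (common-f at J2 fixed by 2)
β5 |J1  (common-f at J1 fixed by 0)

β0 →J2
β1 →J2
β2 →Sf1
β3 →J2
β4 →J1
β5 →J1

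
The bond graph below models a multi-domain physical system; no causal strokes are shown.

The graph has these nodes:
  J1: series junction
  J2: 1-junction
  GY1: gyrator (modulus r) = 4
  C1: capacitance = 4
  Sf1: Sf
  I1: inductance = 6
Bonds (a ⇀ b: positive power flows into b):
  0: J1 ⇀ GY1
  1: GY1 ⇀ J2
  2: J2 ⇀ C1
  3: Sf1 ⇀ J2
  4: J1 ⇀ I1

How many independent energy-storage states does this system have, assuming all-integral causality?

#3 →Sf1  (Sf1 (Sf) sets flow on bond)
#1 →J2  (1-jn J2 has f-setter on 3)
#2 →J2  (common-f at J2 fixed by 3)
#0 →J1  (through GY1, causality inverts; strokes same side of GY1)
#4 →I1  (closing 1-jn rule on J1)

2  (C1, I1 all integral)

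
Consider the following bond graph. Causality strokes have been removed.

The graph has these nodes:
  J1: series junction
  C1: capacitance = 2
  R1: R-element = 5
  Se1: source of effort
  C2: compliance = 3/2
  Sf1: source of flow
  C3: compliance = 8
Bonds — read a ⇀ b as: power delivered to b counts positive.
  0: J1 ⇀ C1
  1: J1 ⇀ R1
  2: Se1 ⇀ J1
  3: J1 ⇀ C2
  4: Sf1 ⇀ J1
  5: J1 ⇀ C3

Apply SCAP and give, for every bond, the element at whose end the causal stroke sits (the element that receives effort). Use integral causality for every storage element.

#2 →J1  (Se1 fixes effort; stroke away)
#4 →Sf1  (Sf1 fixes flow; stroke at Sf1)
#0 →J1  (J1 flow already set via bond 4)
#1 →J1  (J1: bond 4 brought flow, rest push out)
#3 →J1  (common-f at J1 fixed by 4)
#5 →J1  (1-jn J1 has f-setter on 4)

#0 →J1
#1 →J1
#2 →J1
#3 →J1
#4 →Sf1
#5 →J1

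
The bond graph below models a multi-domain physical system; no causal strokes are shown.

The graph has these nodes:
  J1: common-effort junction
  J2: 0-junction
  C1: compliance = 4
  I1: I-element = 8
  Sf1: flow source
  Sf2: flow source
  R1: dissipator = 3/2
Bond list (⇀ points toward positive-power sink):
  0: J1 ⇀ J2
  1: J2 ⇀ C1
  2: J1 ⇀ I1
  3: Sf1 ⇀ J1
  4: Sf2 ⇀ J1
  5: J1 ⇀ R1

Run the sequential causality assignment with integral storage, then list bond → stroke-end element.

bond 0 stroke at J1
bond 1 stroke at J2
bond 2 stroke at I1
bond 3 stroke at Sf1
bond 4 stroke at Sf2
bond 5 stroke at R1

b3 →Sf1  (Sf1: flow source, stroke at near end)
b4 →Sf2  (source Sf2 imposes f)
b1 →J2  (C1: C, integral causality)
b0 →J1  (0-jn J2 has e-setter on 1)
b2 →I1  (0-jn J1 has e-setter on 0)
b5 →R1  (common-e at J1 fixed by 0)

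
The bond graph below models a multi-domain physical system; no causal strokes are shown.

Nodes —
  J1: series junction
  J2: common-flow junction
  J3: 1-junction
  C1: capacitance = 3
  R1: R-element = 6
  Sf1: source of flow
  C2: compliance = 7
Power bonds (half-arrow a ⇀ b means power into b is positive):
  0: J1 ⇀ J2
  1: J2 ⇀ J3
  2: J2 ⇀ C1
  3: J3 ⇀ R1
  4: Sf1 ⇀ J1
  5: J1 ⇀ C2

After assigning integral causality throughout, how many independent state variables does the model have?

bond 4 |Sf1  (Sf1 fixes flow; stroke at Sf1)
bond 0 |J1  (1-jn J1 has f-setter on 4)
bond 5 |J1  (common-f at J1 fixed by 4)
bond 1 |J2  (common-f at J2 fixed by 0)
bond 2 |J2  (J2 flow already set via bond 0)
bond 3 |J3  (J3: bond 1 brought flow, rest push out)

2  (C1, C2 all integral)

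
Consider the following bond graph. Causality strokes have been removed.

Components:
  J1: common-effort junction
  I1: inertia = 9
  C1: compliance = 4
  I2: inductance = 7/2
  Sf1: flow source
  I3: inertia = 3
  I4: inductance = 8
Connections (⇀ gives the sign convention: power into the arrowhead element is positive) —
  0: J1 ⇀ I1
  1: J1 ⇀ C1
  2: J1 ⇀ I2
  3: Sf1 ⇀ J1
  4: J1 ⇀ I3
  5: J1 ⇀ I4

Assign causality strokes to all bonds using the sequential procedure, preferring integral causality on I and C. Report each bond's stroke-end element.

#3 |Sf1  (Sf1 (Sf) sets flow on bond)
#0 |I1  (I1 outputs flow p/I1)
#1 |J1  (C1 integral (e out))
#2 |I2  (common-e at J1 fixed by 1)
#4 |I3  (J1 effort already set via bond 1)
#5 |I4  (common-e at J1 fixed by 1)

β0 stroke at I1
β1 stroke at J1
β2 stroke at I2
β3 stroke at Sf1
β4 stroke at I3
β5 stroke at I4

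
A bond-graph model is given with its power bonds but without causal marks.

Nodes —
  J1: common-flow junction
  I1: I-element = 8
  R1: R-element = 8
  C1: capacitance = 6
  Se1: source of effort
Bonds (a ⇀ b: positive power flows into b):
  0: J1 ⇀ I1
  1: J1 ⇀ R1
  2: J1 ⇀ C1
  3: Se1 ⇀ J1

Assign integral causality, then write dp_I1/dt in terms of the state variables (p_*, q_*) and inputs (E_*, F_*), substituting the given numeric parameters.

dp_I1/dt = E_Se1 - p_I1 - q_C1/6

#3 stroke→J1  (source Se1 imposes e)
#0 stroke→I1  (I1 integral (f out))
#1 stroke→J1  (1-jn J1 has f-setter on 0)
#2 stroke→J1  (J1: bond 0 brought flow, rest push out)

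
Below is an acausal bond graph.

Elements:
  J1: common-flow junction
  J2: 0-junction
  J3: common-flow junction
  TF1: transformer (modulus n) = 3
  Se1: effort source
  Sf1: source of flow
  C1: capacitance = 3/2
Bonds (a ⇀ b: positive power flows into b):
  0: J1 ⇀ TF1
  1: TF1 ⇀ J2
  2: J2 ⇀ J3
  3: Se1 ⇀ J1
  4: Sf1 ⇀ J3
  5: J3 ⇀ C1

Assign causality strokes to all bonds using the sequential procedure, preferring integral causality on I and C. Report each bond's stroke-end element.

b0 stroke at TF1
b1 stroke at J2
b2 stroke at J3
b3 stroke at J1
b4 stroke at Sf1
b5 stroke at J3

b3 stroke→J1  (Se1: effort source, stroke at far end)
b4 stroke→Sf1  (Sf1 fixes flow; stroke at Sf1)
b0 stroke→TF1  (J1: last free bond brings flow in)
b2 stroke→J3  (common-f at J3 fixed by 4)
b5 stroke→J3  (1-jn J3 has f-setter on 4)
b1 stroke→J2  (TF1: transformer flips bond 0)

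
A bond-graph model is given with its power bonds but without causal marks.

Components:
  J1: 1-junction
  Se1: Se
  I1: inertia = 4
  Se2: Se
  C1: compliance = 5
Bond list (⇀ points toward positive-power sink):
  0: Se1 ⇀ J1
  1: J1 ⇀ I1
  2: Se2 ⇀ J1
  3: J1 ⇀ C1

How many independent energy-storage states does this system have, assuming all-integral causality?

b0 |J1  (Se1: effort source, stroke at far end)
b2 |J1  (Se2: effort source, stroke at far end)
b1 |I1  (I1: I, integral causality)
b3 |J1  (J1: bond 1 brought flow, rest push out)

2  (C1, I1 all integral)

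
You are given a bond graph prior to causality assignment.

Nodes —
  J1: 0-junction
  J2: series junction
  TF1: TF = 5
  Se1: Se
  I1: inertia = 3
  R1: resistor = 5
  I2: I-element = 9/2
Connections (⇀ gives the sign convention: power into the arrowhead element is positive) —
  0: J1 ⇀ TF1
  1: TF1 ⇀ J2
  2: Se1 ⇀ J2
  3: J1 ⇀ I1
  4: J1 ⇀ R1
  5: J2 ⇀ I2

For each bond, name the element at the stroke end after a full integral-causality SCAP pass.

#2 stroke→J2  (Se1 fixes effort; stroke away)
#3 stroke→I1  (I1 integral (f out))
#5 stroke→I2  (I2 outputs flow p/I2)
#1 stroke→J2  (J2: bond 5 brought flow, rest push out)
#0 stroke→TF1  (TF1 one-in-one-out from 1)
#4 stroke→J1  (J1: last free bond brings effort in)

β0 |TF1
β1 |J2
β2 |J2
β3 |I1
β4 |J1
β5 |I2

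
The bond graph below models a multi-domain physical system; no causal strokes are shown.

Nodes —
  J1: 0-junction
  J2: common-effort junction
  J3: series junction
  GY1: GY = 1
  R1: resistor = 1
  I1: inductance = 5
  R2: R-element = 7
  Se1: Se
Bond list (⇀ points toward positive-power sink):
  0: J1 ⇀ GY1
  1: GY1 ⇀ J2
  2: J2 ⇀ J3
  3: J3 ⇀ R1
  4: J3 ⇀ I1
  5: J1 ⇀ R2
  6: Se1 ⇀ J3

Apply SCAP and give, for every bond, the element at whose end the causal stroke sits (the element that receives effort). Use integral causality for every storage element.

β6 stroke at J3  (source Se1 imposes e)
β4 stroke at I1  (I1: I, integral causality)
β2 stroke at J3  (1-jn J3 has f-setter on 4)
β3 stroke at J3  (1-jn J3 has f-setter on 4)
β1 stroke at J2  (closing 0-jn rule on J2)
β0 stroke at J1  (GY1 both-in/both-out from 1)
β5 stroke at R2  (common-e at J1 fixed by 0)

#0 →J1
#1 →J2
#2 →J3
#3 →J3
#4 →I1
#5 →R2
#6 →J3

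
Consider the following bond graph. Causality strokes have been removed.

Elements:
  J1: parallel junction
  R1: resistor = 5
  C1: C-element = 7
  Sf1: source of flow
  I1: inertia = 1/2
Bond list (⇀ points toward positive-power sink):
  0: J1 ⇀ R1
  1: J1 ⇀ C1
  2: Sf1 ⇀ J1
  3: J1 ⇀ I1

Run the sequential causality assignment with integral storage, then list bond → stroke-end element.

#0 stroke at R1
#1 stroke at J1
#2 stroke at Sf1
#3 stroke at I1

#2 |Sf1  (Sf1 fixes flow; stroke at Sf1)
#1 |J1  (C1: C, integral causality)
#0 |R1  (common-e at J1 fixed by 1)
#3 |I1  (0-jn J1 has e-setter on 1)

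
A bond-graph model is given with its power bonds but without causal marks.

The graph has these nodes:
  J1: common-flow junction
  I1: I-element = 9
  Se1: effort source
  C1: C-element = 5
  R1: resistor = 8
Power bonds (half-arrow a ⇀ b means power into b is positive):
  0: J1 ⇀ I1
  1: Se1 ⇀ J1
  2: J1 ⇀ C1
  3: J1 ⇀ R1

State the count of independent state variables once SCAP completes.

2  (C1, I1 all integral)

#1 →J1  (source Se1 imposes e)
#0 →I1  (I1 integral (f out))
#2 →J1  (J1: bond 0 brought flow, rest push out)
#3 →J1  (J1 flow already set via bond 0)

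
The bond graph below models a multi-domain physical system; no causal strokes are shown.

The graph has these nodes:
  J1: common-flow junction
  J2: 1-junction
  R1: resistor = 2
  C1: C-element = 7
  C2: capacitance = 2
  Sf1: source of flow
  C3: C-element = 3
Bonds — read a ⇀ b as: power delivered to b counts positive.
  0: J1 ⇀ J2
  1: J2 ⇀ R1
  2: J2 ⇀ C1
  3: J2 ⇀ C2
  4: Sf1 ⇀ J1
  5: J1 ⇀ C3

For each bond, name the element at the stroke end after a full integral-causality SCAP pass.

β0 stroke→J1
β1 stroke→J2
β2 stroke→J2
β3 stroke→J2
β4 stroke→Sf1
β5 stroke→J1

bond 4 stroke→Sf1  (Sf1 (Sf) sets flow on bond)
bond 0 stroke→J1  (J1: bond 4 brought flow, rest push out)
bond 5 stroke→J1  (common-f at J1 fixed by 4)
bond 1 stroke→J2  (common-f at J2 fixed by 0)
bond 2 stroke→J2  (common-f at J2 fixed by 0)
bond 3 stroke→J2  (common-f at J2 fixed by 0)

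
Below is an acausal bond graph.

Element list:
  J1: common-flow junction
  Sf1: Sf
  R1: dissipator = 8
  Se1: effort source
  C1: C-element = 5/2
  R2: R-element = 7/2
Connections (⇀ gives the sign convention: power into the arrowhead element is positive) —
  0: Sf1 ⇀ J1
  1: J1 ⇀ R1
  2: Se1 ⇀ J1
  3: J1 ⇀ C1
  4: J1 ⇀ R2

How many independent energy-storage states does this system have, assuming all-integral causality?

1  (C1 all integral)

#0 stroke at Sf1  (Sf1: flow source, stroke at near end)
#2 stroke at J1  (Se1 (Se) sets effort on bond)
#1 stroke at J1  (common-f at J1 fixed by 0)
#3 stroke at J1  (common-f at J1 fixed by 0)
#4 stroke at J1  (J1: bond 0 brought flow, rest push out)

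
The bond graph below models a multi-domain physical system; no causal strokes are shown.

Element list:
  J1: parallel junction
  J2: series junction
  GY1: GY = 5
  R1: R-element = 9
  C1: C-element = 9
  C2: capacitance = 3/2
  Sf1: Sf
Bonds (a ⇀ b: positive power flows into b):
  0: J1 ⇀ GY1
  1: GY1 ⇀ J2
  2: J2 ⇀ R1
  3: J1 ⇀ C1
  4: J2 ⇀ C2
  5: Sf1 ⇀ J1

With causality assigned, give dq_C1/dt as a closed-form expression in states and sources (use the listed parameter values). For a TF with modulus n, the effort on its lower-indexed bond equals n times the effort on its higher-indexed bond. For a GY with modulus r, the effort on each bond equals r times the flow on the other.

b5 stroke at Sf1  (Sf1 (Sf) sets flow on bond)
b3 stroke at J1  (C1 outputs effort q/C1)
b0 stroke at GY1  (J1 effort already set via bond 3)
b1 stroke at GY1  (through GY1, causality inverts; strokes same side of GY1)
b2 stroke at J2  (common-f at J2 fixed by 1)
b4 stroke at J2  (1-jn J2 has f-setter on 1)

dq_C1/dt = F_Sf1 - q_C1/25 - 2*q_C2/15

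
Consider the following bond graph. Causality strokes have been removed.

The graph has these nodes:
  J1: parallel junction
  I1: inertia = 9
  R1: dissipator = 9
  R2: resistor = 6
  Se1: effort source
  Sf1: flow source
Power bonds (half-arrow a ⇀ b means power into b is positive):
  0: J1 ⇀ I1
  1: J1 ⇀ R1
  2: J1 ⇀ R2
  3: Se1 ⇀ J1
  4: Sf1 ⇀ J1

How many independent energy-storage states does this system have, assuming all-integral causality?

1  (I1 all integral)

b3 stroke→J1  (Se1 (Se) sets effort on bond)
b4 stroke→Sf1  (Sf1 fixes flow; stroke at Sf1)
b0 stroke→I1  (0-jn J1 has e-setter on 3)
b1 stroke→R1  (J1 effort already set via bond 3)
b2 stroke→R2  (common-e at J1 fixed by 3)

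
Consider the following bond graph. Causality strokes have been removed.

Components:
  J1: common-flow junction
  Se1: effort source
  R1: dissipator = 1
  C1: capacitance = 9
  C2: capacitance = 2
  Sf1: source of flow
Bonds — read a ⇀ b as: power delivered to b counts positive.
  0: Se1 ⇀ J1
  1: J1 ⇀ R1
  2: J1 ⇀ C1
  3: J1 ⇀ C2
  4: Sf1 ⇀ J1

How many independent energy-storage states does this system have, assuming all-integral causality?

b0 |J1  (Se1 (Se) sets effort on bond)
b4 |Sf1  (Sf1 (Sf) sets flow on bond)
b1 |J1  (J1 flow already set via bond 4)
b2 |J1  (J1 flow already set via bond 4)
b3 |J1  (J1: bond 4 brought flow, rest push out)

2  (C1, C2 all integral)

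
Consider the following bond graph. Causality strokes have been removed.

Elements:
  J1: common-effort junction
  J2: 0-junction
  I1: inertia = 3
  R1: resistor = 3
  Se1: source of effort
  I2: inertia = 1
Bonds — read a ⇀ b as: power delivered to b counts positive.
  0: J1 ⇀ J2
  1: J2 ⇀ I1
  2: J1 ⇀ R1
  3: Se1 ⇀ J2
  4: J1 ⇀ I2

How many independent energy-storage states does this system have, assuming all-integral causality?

β3 stroke→J2  (Se1 (Se) sets effort on bond)
β0 stroke→J1  (common-e at J2 fixed by 3)
β1 stroke→I1  (common-e at J2 fixed by 3)
β2 stroke→R1  (0-jn J1 has e-setter on 0)
β4 stroke→I2  (0-jn J1 has e-setter on 0)

2  (I1, I2 all integral)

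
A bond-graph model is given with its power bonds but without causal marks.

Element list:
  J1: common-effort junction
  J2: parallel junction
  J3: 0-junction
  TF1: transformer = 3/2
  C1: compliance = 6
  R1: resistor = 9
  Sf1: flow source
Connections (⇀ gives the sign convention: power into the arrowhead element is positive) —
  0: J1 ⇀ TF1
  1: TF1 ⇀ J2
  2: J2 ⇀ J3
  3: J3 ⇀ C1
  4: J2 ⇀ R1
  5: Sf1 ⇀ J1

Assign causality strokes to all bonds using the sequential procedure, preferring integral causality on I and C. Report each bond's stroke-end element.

bond 5 →Sf1  (Sf1: flow source, stroke at near end)
bond 0 →J1  (only one effort-in slot at J1)
bond 1 →TF1  (TF1: transformer flips bond 0)
bond 3 →J3  (C1 integral (e out))
bond 2 →J2  (0-jn J3 has e-setter on 3)
bond 4 →R1  (J2: bond 2 brought effort, rest push out)

β0 stroke at J1
β1 stroke at TF1
β2 stroke at J2
β3 stroke at J3
β4 stroke at R1
β5 stroke at Sf1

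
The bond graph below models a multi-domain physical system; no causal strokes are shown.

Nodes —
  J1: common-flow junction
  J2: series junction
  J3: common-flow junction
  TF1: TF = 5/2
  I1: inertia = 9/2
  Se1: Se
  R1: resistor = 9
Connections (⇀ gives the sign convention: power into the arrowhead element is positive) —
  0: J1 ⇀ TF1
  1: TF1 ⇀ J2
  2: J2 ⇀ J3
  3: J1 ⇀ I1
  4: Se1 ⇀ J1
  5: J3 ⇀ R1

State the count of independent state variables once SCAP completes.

bond 4 →J1  (Se1 (Se) sets effort on bond)
bond 3 →I1  (prefer integral on I1)
bond 0 →J1  (J1 flow already set via bond 3)
bond 1 →TF1  (TF TF1: opposite of bond 0)
bond 2 →J2  (J2 flow already set via bond 1)
bond 5 →J3  (J3: bond 2 brought flow, rest push out)

1  (I1 all integral)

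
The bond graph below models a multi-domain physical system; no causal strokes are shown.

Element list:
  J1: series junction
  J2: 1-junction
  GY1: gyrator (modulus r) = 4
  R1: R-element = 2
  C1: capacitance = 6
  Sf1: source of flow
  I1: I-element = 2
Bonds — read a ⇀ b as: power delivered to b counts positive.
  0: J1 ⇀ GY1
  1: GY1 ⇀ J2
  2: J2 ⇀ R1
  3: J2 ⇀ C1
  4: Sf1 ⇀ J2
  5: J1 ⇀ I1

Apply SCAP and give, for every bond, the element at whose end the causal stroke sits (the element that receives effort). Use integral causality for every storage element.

#0 stroke→J1
#1 stroke→J2
#2 stroke→J2
#3 stroke→J2
#4 stroke→Sf1
#5 stroke→I1

#4 stroke→Sf1  (Sf1: flow source, stroke at near end)
#1 stroke→J2  (J2: bond 4 brought flow, rest push out)
#2 stroke→J2  (common-f at J2 fixed by 4)
#3 stroke→J2  (common-f at J2 fixed by 4)
#0 stroke→J1  (through GY1, causality inverts; strokes same side of GY1)
#5 stroke→I1  (J1: last free bond brings flow in)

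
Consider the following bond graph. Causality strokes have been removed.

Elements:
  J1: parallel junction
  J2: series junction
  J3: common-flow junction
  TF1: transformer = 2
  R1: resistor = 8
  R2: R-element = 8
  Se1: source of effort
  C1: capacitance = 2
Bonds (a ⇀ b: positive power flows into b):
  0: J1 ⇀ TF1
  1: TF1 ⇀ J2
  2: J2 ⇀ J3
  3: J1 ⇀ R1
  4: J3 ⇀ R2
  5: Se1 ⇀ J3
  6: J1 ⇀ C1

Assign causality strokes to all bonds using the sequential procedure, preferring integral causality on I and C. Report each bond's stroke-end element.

b5 stroke→J3  (source Se1 imposes e)
b6 stroke→J1  (C1: C, integral causality)
b0 stroke→TF1  (0-jn J1 has e-setter on 6)
b3 stroke→R1  (J1 effort already set via bond 6)
b1 stroke→J2  (TF1: transformer flips bond 0)
b2 stroke→J3  (J2 needs exactly one f-in)
b4 stroke→R2  (only one flow-in slot at J3)

β0 |TF1
β1 |J2
β2 |J3
β3 |R1
β4 |R2
β5 |J3
β6 |J1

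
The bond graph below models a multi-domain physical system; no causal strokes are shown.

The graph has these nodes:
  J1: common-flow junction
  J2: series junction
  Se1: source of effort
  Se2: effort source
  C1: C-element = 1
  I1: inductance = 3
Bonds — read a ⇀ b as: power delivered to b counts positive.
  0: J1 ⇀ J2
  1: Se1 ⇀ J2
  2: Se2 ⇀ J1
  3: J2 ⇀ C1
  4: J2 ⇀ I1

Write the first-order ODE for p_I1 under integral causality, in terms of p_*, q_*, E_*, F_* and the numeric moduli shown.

#1 →J2  (source Se1 imposes e)
#2 →J1  (Se2: effort source, stroke at far end)
#0 →J2  (closing 1-jn rule on J1)
#3 →J2  (C1 outputs effort q/C1)
#4 →I1  (J2: last free bond brings flow in)

dp_I1/dt = E_Se1 + E_Se2 - q_C1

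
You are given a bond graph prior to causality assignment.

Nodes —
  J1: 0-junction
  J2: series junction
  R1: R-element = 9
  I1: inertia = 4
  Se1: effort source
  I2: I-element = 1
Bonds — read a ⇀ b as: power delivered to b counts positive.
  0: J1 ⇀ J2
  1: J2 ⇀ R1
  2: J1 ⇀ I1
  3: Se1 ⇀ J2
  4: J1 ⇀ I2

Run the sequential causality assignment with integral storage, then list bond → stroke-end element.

bond 0 stroke→J1
bond 1 stroke→J2
bond 2 stroke→I1
bond 3 stroke→J2
bond 4 stroke→I2

β3 stroke→J2  (Se1 (Se) sets effort on bond)
β2 stroke→I1  (I1 outputs flow p/I1)
β4 stroke→I2  (I2 outputs flow p/I2)
β0 stroke→J1  (J1 needs exactly one e-in)
β1 stroke→J2  (1-jn J2 has f-setter on 0)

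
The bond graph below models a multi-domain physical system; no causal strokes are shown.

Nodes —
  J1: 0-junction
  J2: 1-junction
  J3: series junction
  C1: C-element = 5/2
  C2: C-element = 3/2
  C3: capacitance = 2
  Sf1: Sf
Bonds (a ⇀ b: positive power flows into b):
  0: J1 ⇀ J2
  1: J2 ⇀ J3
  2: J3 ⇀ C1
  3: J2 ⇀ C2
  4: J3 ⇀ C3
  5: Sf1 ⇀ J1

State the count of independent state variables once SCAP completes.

β5 →Sf1  (Sf1: flow source, stroke at near end)
β0 →J1  (J1 needs exactly one e-in)
β1 →J2  (1-jn J2 has f-setter on 0)
β3 →J2  (J2: bond 0 brought flow, rest push out)
β2 →J3  (common-f at J3 fixed by 1)
β4 →J3  (1-jn J3 has f-setter on 1)

3  (C1, C2, C3 all integral)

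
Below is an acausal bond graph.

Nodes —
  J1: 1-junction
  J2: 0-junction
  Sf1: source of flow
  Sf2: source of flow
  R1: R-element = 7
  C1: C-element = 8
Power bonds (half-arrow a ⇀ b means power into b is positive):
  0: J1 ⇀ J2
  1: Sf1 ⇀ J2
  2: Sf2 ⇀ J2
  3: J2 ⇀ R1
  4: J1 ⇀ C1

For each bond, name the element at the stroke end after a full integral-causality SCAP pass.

β0 stroke at J2
β1 stroke at Sf1
β2 stroke at Sf2
β3 stroke at R1
β4 stroke at J1

b1 stroke→Sf1  (source Sf1 imposes f)
b2 stroke→Sf2  (Sf2 (Sf) sets flow on bond)
b4 stroke→J1  (C1 outputs effort q/C1)
b0 stroke→J2  (J1 needs exactly one f-in)
b3 stroke→R1  (J2: bond 0 brought effort, rest push out)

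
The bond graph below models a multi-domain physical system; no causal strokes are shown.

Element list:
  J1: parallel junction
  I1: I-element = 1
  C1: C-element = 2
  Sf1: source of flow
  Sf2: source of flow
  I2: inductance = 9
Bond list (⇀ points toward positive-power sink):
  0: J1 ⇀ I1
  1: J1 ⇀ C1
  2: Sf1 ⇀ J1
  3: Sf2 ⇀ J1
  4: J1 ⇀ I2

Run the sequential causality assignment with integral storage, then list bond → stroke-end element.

#2 |Sf1  (Sf1: flow source, stroke at near end)
#3 |Sf2  (Sf2 (Sf) sets flow on bond)
#0 |I1  (prefer integral on I1)
#1 |J1  (prefer integral on C1)
#4 |I2  (J1: bond 1 brought effort, rest push out)

bond 0 →I1
bond 1 →J1
bond 2 →Sf1
bond 3 →Sf2
bond 4 →I2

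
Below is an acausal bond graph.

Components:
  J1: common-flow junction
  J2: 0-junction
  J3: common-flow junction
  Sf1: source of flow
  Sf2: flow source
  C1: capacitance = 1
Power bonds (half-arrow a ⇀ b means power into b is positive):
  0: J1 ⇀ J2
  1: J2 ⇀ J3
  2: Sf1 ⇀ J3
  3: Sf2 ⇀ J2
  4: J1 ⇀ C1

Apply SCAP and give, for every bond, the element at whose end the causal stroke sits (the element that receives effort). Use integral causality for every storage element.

bond 0 →J2
bond 1 →J3
bond 2 →Sf1
bond 3 →Sf2
bond 4 →J1

b2 |Sf1  (Sf1 fixes flow; stroke at Sf1)
b3 |Sf2  (Sf2 fixes flow; stroke at Sf2)
b1 |J3  (1-jn J3 has f-setter on 2)
b0 |J2  (J2: last free bond brings effort in)
b4 |J1  (1-jn J1 has f-setter on 0)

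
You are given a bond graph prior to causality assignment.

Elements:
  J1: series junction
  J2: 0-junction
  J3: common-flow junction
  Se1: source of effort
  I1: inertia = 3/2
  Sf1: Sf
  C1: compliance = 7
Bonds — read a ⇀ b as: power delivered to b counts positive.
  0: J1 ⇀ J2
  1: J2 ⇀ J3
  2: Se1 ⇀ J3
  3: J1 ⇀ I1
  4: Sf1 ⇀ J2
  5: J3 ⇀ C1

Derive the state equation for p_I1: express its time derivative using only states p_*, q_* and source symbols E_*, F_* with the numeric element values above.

β2 stroke→J3  (Se1 fixes effort; stroke away)
β4 stroke→Sf1  (Sf1 fixes flow; stroke at Sf1)
β3 stroke→I1  (I1 integral (f out))
β0 stroke→J1  (common-f at J1 fixed by 3)
β1 stroke→J2  (closing 0-jn rule on J2)
β5 stroke→J3  (J3: bond 1 brought flow, rest push out)

dp_I1/dt = E_Se1 - q_C1/7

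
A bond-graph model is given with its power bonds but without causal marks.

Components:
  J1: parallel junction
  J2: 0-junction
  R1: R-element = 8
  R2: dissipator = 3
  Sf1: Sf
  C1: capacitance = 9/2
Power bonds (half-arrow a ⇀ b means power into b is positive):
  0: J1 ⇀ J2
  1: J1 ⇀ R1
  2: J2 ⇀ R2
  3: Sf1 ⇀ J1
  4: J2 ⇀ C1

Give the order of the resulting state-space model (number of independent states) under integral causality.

1  (C1 all integral)

β3 stroke→Sf1  (Sf1 (Sf) sets flow on bond)
β4 stroke→J2  (prefer integral on C1)
β0 stroke→J1  (common-e at J2 fixed by 4)
β2 stroke→R2  (common-e at J2 fixed by 4)
β1 stroke→R1  (J1 effort already set via bond 0)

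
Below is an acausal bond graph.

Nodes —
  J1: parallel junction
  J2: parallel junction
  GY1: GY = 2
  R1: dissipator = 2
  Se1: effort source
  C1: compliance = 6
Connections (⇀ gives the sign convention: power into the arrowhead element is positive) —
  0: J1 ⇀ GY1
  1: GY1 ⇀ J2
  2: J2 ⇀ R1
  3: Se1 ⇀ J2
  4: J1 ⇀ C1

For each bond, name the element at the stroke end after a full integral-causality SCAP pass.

#3 →J2  (Se1 (Se) sets effort on bond)
#1 →GY1  (0-jn J2 has e-setter on 3)
#2 →R1  (common-e at J2 fixed by 3)
#0 →GY1  (GY1 both-in/both-out from 1)
#4 →J1  (J1 needs exactly one e-in)

#0 stroke→GY1
#1 stroke→GY1
#2 stroke→R1
#3 stroke→J2
#4 stroke→J1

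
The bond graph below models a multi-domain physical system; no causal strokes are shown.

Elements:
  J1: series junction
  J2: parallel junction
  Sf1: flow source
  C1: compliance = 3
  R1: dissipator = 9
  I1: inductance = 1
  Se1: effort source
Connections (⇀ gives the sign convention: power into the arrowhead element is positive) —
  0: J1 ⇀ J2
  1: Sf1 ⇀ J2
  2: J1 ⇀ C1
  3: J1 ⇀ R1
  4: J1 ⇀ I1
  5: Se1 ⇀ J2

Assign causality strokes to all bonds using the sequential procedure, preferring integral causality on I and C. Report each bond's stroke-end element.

b0 |J1
b1 |Sf1
b2 |J1
b3 |J1
b4 |I1
b5 |J2

bond 1 stroke at Sf1  (source Sf1 imposes f)
bond 5 stroke at J2  (Se1 (Se) sets effort on bond)
bond 0 stroke at J1  (J2 effort already set via bond 5)
bond 2 stroke at J1  (C1 outputs effort q/C1)
bond 4 stroke at I1  (prefer integral on I1)
bond 3 stroke at J1  (J1: bond 4 brought flow, rest push out)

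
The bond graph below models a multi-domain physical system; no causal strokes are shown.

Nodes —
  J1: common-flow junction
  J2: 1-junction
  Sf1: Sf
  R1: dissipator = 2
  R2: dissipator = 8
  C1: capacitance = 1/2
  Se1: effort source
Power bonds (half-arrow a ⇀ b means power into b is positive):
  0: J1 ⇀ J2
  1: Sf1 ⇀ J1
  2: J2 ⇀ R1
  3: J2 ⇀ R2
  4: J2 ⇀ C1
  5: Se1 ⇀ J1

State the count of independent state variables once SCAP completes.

bond 1 stroke at Sf1  (Sf1 fixes flow; stroke at Sf1)
bond 5 stroke at J1  (Se1: effort source, stroke at far end)
bond 0 stroke at J1  (common-f at J1 fixed by 1)
bond 2 stroke at J2  (common-f at J2 fixed by 0)
bond 3 stroke at J2  (1-jn J2 has f-setter on 0)
bond 4 stroke at J2  (J2 flow already set via bond 0)

1  (C1 all integral)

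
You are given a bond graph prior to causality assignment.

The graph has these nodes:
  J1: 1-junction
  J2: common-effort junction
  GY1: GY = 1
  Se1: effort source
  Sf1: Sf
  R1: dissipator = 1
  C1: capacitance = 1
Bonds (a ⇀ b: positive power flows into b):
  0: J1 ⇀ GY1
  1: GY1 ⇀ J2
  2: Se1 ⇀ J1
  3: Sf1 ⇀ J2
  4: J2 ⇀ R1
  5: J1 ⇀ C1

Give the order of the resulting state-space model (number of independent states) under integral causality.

bond 2 stroke→J1  (Se1 fixes effort; stroke away)
bond 3 stroke→Sf1  (Sf1: flow source, stroke at near end)
bond 5 stroke→J1  (C1 outputs effort q/C1)
bond 0 stroke→GY1  (J1 needs exactly one f-in)
bond 1 stroke→GY1  (GY GY1: same side as bond 0)
bond 4 stroke→J2  (closing 0-jn rule on J2)

1  (C1 all integral)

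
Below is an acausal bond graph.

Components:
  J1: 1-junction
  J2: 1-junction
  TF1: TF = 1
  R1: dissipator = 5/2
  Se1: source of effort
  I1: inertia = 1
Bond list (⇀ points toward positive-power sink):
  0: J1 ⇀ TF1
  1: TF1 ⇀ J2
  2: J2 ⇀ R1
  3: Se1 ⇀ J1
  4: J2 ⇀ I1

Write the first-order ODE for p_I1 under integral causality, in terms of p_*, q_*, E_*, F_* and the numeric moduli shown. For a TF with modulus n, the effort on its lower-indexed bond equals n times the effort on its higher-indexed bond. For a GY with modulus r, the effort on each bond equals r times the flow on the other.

dp_I1/dt = E_Se1 - 5*p_I1/2

b3 →J1  (Se1: effort source, stroke at far end)
b0 →TF1  (J1 needs exactly one f-in)
b1 →J2  (TF1 one-in-one-out from 0)
b4 →I1  (I1 integral (f out))
b2 →J2  (J2 flow already set via bond 4)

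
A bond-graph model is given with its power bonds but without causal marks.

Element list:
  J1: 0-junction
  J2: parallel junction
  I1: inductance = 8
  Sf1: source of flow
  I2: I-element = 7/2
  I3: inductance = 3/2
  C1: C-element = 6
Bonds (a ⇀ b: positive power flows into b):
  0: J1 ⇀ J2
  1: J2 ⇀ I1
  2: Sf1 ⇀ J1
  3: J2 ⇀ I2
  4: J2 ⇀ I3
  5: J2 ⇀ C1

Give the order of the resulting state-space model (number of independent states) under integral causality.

b2 →Sf1  (Sf1: flow source, stroke at near end)
b0 →J1  (closing 0-jn rule on J1)
b1 →I1  (prefer integral on I1)
b3 →I2  (I2 outputs flow p/I2)
b4 →I3  (I3: I, integral causality)
b5 →J2  (J2 needs exactly one e-in)

4  (C1, I1, I2, I3 all integral)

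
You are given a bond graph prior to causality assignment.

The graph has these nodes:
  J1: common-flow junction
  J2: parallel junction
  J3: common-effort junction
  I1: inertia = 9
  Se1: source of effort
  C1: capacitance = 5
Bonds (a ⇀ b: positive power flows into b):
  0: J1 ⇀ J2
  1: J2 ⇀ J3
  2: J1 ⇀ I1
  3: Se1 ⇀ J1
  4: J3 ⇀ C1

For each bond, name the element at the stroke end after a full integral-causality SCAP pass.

bond 3 stroke→J1  (source Se1 imposes e)
bond 2 stroke→I1  (prefer integral on I1)
bond 0 stroke→J1  (1-jn J1 has f-setter on 2)
bond 1 stroke→J2  (closing 0-jn rule on J2)
bond 4 stroke→J3  (J3: last free bond brings effort in)

β0 stroke at J1
β1 stroke at J2
β2 stroke at I1
β3 stroke at J1
β4 stroke at J3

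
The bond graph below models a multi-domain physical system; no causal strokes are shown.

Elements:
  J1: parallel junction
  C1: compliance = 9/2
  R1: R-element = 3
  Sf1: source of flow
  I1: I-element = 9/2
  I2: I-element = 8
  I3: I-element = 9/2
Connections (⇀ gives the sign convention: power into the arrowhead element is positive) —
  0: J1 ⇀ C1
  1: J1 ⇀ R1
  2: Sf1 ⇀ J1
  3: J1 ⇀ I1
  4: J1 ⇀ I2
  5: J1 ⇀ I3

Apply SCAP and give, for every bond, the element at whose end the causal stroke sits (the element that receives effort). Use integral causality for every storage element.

bond 2 →Sf1  (source Sf1 imposes f)
bond 0 →J1  (C1 outputs effort q/C1)
bond 1 →R1  (0-jn J1 has e-setter on 0)
bond 3 →I1  (J1: bond 0 brought effort, rest push out)
bond 4 →I2  (common-e at J1 fixed by 0)
bond 5 →I3  (J1: bond 0 brought effort, rest push out)

b0 →J1
b1 →R1
b2 →Sf1
b3 →I1
b4 →I2
b5 →I3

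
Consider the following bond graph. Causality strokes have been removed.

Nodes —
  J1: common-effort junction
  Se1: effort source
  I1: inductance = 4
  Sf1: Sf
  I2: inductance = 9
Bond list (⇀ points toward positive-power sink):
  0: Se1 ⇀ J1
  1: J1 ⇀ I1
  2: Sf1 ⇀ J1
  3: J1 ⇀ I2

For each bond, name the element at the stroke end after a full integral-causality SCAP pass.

b0 stroke at J1  (Se1 (Se) sets effort on bond)
b2 stroke at Sf1  (Sf1: flow source, stroke at near end)
b1 stroke at I1  (0-jn J1 has e-setter on 0)
b3 stroke at I2  (0-jn J1 has e-setter on 0)

bond 0 stroke at J1
bond 1 stroke at I1
bond 2 stroke at Sf1
bond 3 stroke at I2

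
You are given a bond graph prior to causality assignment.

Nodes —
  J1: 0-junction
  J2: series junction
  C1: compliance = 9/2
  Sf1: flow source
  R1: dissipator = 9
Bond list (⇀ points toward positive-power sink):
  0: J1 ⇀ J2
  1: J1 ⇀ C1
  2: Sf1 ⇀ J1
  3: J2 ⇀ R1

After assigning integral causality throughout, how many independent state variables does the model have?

bond 2 →Sf1  (Sf1: flow source, stroke at near end)
bond 1 →J1  (C1: C, integral causality)
bond 0 →J2  (J1: bond 1 brought effort, rest push out)
bond 3 →R1  (only one flow-in slot at J2)

1  (C1 all integral)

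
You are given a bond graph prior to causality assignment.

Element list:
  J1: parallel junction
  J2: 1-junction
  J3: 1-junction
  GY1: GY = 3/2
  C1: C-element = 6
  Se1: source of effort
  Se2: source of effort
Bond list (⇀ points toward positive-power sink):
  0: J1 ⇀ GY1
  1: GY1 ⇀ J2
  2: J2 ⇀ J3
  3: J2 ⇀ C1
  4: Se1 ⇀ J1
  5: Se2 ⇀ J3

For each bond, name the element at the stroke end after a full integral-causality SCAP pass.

b0 stroke→GY1
b1 stroke→GY1
b2 stroke→J2
b3 stroke→J2
b4 stroke→J1
b5 stroke→J3

bond 4 stroke→J1  (Se1 (Se) sets effort on bond)
bond 5 stroke→J3  (Se2: effort source, stroke at far end)
bond 0 stroke→GY1  (0-jn J1 has e-setter on 4)
bond 2 stroke→J2  (only one flow-in slot at J3)
bond 1 stroke→GY1  (GY1 both-in/both-out from 0)
bond 3 stroke→J2  (common-f at J2 fixed by 1)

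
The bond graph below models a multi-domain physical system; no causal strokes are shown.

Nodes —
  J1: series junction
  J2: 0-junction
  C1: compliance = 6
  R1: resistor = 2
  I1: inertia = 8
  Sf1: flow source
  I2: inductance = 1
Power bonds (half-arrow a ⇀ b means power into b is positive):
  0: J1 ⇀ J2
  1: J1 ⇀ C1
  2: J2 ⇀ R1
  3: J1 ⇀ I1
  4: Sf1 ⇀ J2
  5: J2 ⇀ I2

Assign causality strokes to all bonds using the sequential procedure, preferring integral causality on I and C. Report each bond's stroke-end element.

b0 stroke at J1
b1 stroke at J1
b2 stroke at J2
b3 stroke at I1
b4 stroke at Sf1
b5 stroke at I2

bond 4 stroke→Sf1  (source Sf1 imposes f)
bond 1 stroke→J1  (prefer integral on C1)
bond 3 stroke→I1  (I1: I, integral causality)
bond 0 stroke→J1  (J1: bond 3 brought flow, rest push out)
bond 5 stroke→I2  (prefer integral on I2)
bond 2 stroke→J2  (only one effort-in slot at J2)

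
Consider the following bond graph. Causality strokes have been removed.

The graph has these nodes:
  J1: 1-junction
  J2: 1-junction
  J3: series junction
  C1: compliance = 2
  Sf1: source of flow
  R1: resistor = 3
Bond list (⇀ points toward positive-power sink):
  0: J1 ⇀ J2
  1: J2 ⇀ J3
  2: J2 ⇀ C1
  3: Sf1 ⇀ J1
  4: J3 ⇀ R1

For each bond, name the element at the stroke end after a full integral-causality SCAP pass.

b3 →Sf1  (source Sf1 imposes f)
b0 →J1  (common-f at J1 fixed by 3)
b1 →J2  (common-f at J2 fixed by 0)
b2 →J2  (J2: bond 0 brought flow, rest push out)
b4 →J3  (1-jn J3 has f-setter on 1)

β0 →J1
β1 →J2
β2 →J2
β3 →Sf1
β4 →J3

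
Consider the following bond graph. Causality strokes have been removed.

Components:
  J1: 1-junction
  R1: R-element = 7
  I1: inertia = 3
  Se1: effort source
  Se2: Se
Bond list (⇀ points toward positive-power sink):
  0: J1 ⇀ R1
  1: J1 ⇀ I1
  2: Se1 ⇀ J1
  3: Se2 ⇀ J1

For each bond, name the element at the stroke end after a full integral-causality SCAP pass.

β0 stroke→J1
β1 stroke→I1
β2 stroke→J1
β3 stroke→J1

b2 stroke→J1  (source Se1 imposes e)
b3 stroke→J1  (source Se2 imposes e)
b1 stroke→I1  (I1: I, integral causality)
b0 stroke→J1  (1-jn J1 has f-setter on 1)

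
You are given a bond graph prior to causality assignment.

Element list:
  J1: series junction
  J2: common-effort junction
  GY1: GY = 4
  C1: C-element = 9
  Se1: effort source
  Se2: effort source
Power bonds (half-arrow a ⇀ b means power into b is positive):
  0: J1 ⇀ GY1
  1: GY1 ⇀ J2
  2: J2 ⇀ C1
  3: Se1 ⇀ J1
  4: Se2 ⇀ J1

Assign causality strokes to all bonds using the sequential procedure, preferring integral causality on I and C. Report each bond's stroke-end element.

β3 →J1  (Se1 fixes effort; stroke away)
β4 →J1  (Se2: effort source, stroke at far end)
β0 →GY1  (closing 1-jn rule on J1)
β1 →GY1  (through GY1, causality inverts; strokes same side of GY1)
β2 →J2  (closing 0-jn rule on J2)

bond 0 stroke at GY1
bond 1 stroke at GY1
bond 2 stroke at J2
bond 3 stroke at J1
bond 4 stroke at J1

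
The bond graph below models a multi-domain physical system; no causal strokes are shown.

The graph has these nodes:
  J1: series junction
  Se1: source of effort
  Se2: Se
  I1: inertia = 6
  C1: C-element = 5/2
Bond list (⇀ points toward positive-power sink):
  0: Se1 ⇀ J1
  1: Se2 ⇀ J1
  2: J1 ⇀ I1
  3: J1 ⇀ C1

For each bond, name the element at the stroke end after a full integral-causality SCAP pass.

b0 stroke→J1
b1 stroke→J1
b2 stroke→I1
b3 stroke→J1

b0 |J1  (source Se1 imposes e)
b1 |J1  (Se2 (Se) sets effort on bond)
b2 |I1  (I1 outputs flow p/I1)
b3 |J1  (1-jn J1 has f-setter on 2)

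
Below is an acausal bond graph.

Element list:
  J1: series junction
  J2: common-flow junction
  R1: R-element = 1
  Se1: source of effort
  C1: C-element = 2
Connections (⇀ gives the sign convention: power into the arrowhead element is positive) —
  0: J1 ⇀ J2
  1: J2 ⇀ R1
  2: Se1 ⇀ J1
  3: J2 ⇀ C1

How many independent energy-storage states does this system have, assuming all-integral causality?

β2 stroke at J1  (source Se1 imposes e)
β0 stroke at J2  (J1: last free bond brings flow in)
β3 stroke at J2  (C1 outputs effort q/C1)
β1 stroke at R1  (only one flow-in slot at J2)

1  (C1 all integral)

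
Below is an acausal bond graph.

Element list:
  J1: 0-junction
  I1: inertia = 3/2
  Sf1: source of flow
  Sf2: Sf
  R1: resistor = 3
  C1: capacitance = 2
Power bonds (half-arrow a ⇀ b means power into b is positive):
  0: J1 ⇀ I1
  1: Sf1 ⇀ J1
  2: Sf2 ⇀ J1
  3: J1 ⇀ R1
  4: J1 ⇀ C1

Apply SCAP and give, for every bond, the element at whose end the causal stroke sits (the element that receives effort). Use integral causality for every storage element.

#0 stroke at I1
#1 stroke at Sf1
#2 stroke at Sf2
#3 stroke at R1
#4 stroke at J1

#1 stroke at Sf1  (Sf1 (Sf) sets flow on bond)
#2 stroke at Sf2  (Sf2: flow source, stroke at near end)
#0 stroke at I1  (prefer integral on I1)
#4 stroke at J1  (prefer integral on C1)
#3 stroke at R1  (J1: bond 4 brought effort, rest push out)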